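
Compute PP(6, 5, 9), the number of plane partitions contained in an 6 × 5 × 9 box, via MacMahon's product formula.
PP(6, 5, 9) = 72261531710368

Evaluate the triple product over i = 1..6, j = 1..5, k = 1..9. The factors are (2/1) · (3/2) · (4/3) · (5/4) · (6/5) · (7/6) · (8/7) · (9/8) · … (270 factors total). The numerators and denominators telescope so the product is an integer; carrying out the multiplication exactly gives PP(6, 5, 9) = 72261531710368.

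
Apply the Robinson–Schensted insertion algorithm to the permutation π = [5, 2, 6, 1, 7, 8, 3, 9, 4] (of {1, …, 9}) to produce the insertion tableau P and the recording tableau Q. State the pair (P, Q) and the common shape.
P = [1, 3, 4, 8, 9] / [2, 6, 7] / [5];  Q = [1, 3, 5, 6, 8] / [2, 7, 9] / [4];  common shape = (5, 3, 1)

Row-insert the values π_1, π_2, … into P one at a time, bumping the leftmost entry strictly greater than the inserted value down to the next row. The recording tableau Q records, in position (i, j), the step at which that cell was added to P.
  Insert 5 (step 1): P = [5];  Q = [1]
  Insert 2 (step 2): P = [2] / [5];  Q = [1] / [2]
  Insert 6 (step 3): P = [2, 6] / [5];  Q = [1, 3] / [2]
  Insert 1 (step 4): P = [1, 6] / [2] / [5];  Q = [1, 3] / [2] / [4]
  Insert 7 (step 5): P = [1, 6, 7] / [2] / [5];  Q = [1, 3, 5] / [2] / [4]
  Insert 8 (step 6): P = [1, 6, 7, 8] / [2] / [5];  Q = [1, 3, 5, 6] / [2] / [4]
  Insert 3 (step 7): P = [1, 3, 7, 8] / [2, 6] / [5];  Q = [1, 3, 5, 6] / [2, 7] / [4]
  Insert 9 (step 8): P = [1, 3, 7, 8, 9] / [2, 6] / [5];  Q = [1, 3, 5, 6, 8] / [2, 7] / [4]
  Insert 4 (step 9): P = [1, 3, 4, 8, 9] / [2, 6, 7] / [5];  Q = [1, 3, 5, 6, 8] / [2, 7, 9] / [4]
Final shape: (5, 3, 1).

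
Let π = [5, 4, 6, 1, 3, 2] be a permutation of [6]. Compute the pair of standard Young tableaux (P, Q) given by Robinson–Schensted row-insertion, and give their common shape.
P = [1, 2] / [3, 6] / [4] / [5];  Q = [1, 3] / [2, 5] / [4] / [6];  common shape = (2, 2, 1, 1)

Row-insert the values π_1, π_2, … into P one at a time, bumping the leftmost entry strictly greater than the inserted value down to the next row. The recording tableau Q records, in position (i, j), the step at which that cell was added to P.
  Insert 5 (step 1): P = [5];  Q = [1]
  Insert 4 (step 2): P = [4] / [5];  Q = [1] / [2]
  Insert 6 (step 3): P = [4, 6] / [5];  Q = [1, 3] / [2]
  Insert 1 (step 4): P = [1, 6] / [4] / [5];  Q = [1, 3] / [2] / [4]
  Insert 3 (step 5): P = [1, 3] / [4, 6] / [5];  Q = [1, 3] / [2, 5] / [4]
  Insert 2 (step 6): P = [1, 2] / [3, 6] / [4] / [5];  Q = [1, 3] / [2, 5] / [4] / [6]
Final shape: (2, 2, 1, 1).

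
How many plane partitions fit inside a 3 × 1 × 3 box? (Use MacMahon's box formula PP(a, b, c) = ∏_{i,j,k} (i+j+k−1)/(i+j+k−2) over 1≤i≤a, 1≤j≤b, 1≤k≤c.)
PP(3, 1, 3) = 20

Evaluate the triple product over i = 1..3, j = 1..1, k = 1..3. The factors are (2/1) · (3/2) · (4/3) · (3/2) · (4/3) · (5/4) · (4/3) · (5/4) · … (9 factors total). The numerators and denominators telescope so the product is an integer; carrying out the multiplication exactly gives PP(3, 1, 3) = 20.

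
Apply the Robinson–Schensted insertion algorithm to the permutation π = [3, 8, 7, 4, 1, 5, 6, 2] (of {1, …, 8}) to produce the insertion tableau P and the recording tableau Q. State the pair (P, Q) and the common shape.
P = [1, 2, 5, 6] / [3, 4] / [7] / [8];  Q = [1, 2, 6, 7] / [3, 8] / [4] / [5];  common shape = (4, 2, 1, 1)

Row-insert the values π_1, π_2, … into P one at a time, bumping the leftmost entry strictly greater than the inserted value down to the next row. The recording tableau Q records, in position (i, j), the step at which that cell was added to P.
  Insert 3 (step 1): P = [3];  Q = [1]
  Insert 8 (step 2): P = [3, 8];  Q = [1, 2]
  Insert 7 (step 3): P = [3, 7] / [8];  Q = [1, 2] / [3]
  Insert 4 (step 4): P = [3, 4] / [7] / [8];  Q = [1, 2] / [3] / [4]
  Insert 1 (step 5): P = [1, 4] / [3] / [7] / [8];  Q = [1, 2] / [3] / [4] / [5]
  Insert 5 (step 6): P = [1, 4, 5] / [3] / [7] / [8];  Q = [1, 2, 6] / [3] / [4] / [5]
  Insert 6 (step 7): P = [1, 4, 5, 6] / [3] / [7] / [8];  Q = [1, 2, 6, 7] / [3] / [4] / [5]
  Insert 2 (step 8): P = [1, 2, 5, 6] / [3, 4] / [7] / [8];  Q = [1, 2, 6, 7] / [3, 8] / [4] / [5]
Final shape: (4, 2, 1, 1).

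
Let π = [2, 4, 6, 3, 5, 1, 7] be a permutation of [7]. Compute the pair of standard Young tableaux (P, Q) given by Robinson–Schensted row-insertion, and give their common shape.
P = [1, 3, 5, 7] / [2, 6] / [4];  Q = [1, 2, 3, 7] / [4, 5] / [6];  common shape = (4, 2, 1)

Row-insert the values π_1, π_2, … into P one at a time, bumping the leftmost entry strictly greater than the inserted value down to the next row. The recording tableau Q records, in position (i, j), the step at which that cell was added to P.
  Insert 2 (step 1): P = [2];  Q = [1]
  Insert 4 (step 2): P = [2, 4];  Q = [1, 2]
  Insert 6 (step 3): P = [2, 4, 6];  Q = [1, 2, 3]
  Insert 3 (step 4): P = [2, 3, 6] / [4];  Q = [1, 2, 3] / [4]
  Insert 5 (step 5): P = [2, 3, 5] / [4, 6];  Q = [1, 2, 3] / [4, 5]
  Insert 1 (step 6): P = [1, 3, 5] / [2, 6] / [4];  Q = [1, 2, 3] / [4, 5] / [6]
  Insert 7 (step 7): P = [1, 3, 5, 7] / [2, 6] / [4];  Q = [1, 2, 3, 7] / [4, 5] / [6]
Final shape: (4, 2, 1).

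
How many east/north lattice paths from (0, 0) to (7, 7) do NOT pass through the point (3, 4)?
Number of paths = 2207

Total paths from (0, 0) to (7, 7): C(14, 7) = 3432. Paths through (3, 4): (paths (0, 0) → (3, 4)) × (paths (3, 4) → (7, 7)) = C(7, 3) · C(7, 4) = 35 · 35 = 1225. Avoidance count = 3432 − 1225 = 2207.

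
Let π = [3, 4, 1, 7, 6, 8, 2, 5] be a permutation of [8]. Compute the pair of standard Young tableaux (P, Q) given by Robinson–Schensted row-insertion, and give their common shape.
P = [1, 2, 5, 8] / [3, 4, 6] / [7];  Q = [1, 2, 4, 6] / [3, 5, 8] / [7];  common shape = (4, 3, 1)

Row-insert the values π_1, π_2, … into P one at a time, bumping the leftmost entry strictly greater than the inserted value down to the next row. The recording tableau Q records, in position (i, j), the step at which that cell was added to P.
  Insert 3 (step 1): P = [3];  Q = [1]
  Insert 4 (step 2): P = [3, 4];  Q = [1, 2]
  Insert 1 (step 3): P = [1, 4] / [3];  Q = [1, 2] / [3]
  Insert 7 (step 4): P = [1, 4, 7] / [3];  Q = [1, 2, 4] / [3]
  Insert 6 (step 5): P = [1, 4, 6] / [3, 7];  Q = [1, 2, 4] / [3, 5]
  Insert 8 (step 6): P = [1, 4, 6, 8] / [3, 7];  Q = [1, 2, 4, 6] / [3, 5]
  Insert 2 (step 7): P = [1, 2, 6, 8] / [3, 4] / [7];  Q = [1, 2, 4, 6] / [3, 5] / [7]
  Insert 5 (step 8): P = [1, 2, 5, 8] / [3, 4, 6] / [7];  Q = [1, 2, 4, 6] / [3, 5, 8] / [7]
Final shape: (4, 3, 1).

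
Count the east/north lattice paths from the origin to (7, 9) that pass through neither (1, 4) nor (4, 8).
Number of paths = 7850

Inclusion–exclusion. Total paths: C(16, 7) = 11440. Through P₁: C(5, 1)·C(11, 6) = 2310. Through P₂: C(12, 4)·C(4, 3) = 1980. Since P₁ is strictly southwest of P₂, a monotone path through both must visit P₁ then P₂; paths through both = C(5, 1)·C(7, 3)·C(4, 3) = 700. Avoid both = 11440 − 2310 − 1980 + 700 = 7850.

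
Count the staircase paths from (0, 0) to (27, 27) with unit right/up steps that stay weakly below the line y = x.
C_27 = 69533550916004

These NE paths below the diagonal are counted by the Catalan number C_n = (1/(n + 1)) · C(2n, n). For n = 27: C_27 = (1/28) · C(54, 27) = 1946939425648112/28 = 69533550916004.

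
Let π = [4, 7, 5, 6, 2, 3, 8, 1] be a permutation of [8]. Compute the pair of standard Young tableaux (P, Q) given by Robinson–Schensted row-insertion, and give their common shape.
P = [1, 3, 6, 8] / [2, 5] / [4] / [7];  Q = [1, 2, 4, 7] / [3, 6] / [5] / [8];  common shape = (4, 2, 1, 1)

Row-insert the values π_1, π_2, … into P one at a time, bumping the leftmost entry strictly greater than the inserted value down to the next row. The recording tableau Q records, in position (i, j), the step at which that cell was added to P.
  Insert 4 (step 1): P = [4];  Q = [1]
  Insert 7 (step 2): P = [4, 7];  Q = [1, 2]
  Insert 5 (step 3): P = [4, 5] / [7];  Q = [1, 2] / [3]
  Insert 6 (step 4): P = [4, 5, 6] / [7];  Q = [1, 2, 4] / [3]
  Insert 2 (step 5): P = [2, 5, 6] / [4] / [7];  Q = [1, 2, 4] / [3] / [5]
  Insert 3 (step 6): P = [2, 3, 6] / [4, 5] / [7];  Q = [1, 2, 4] / [3, 6] / [5]
  Insert 8 (step 7): P = [2, 3, 6, 8] / [4, 5] / [7];  Q = [1, 2, 4, 7] / [3, 6] / [5]
  Insert 1 (step 8): P = [1, 3, 6, 8] / [2, 5] / [4] / [7];  Q = [1, 2, 4, 7] / [3, 6] / [5] / [8]
Final shape: (4, 2, 1, 1).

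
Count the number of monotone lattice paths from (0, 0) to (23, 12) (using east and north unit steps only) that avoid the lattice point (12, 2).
Number of paths = 802354644

Total paths from (0, 0) to (23, 12): C(35, 23) = 834451800. Paths through (12, 2): (paths (0, 0) → (12, 2)) × (paths (12, 2) → (23, 12)) = C(14, 12) · C(21, 11) = 91 · 352716 = 32097156. Avoidance count = 834451800 − 32097156 = 802354644.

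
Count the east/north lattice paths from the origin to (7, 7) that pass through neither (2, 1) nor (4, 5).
Number of paths = 1236

Inclusion–exclusion. Total paths: C(14, 7) = 3432. Through P₁: C(3, 2)·C(11, 5) = 1386. Through P₂: C(9, 4)·C(5, 3) = 1260. Since P₁ is strictly southwest of P₂, a monotone path through both must visit P₁ then P₂; paths through both = C(3, 2)·C(6, 2)·C(5, 3) = 450. Avoid both = 3432 − 1386 − 1260 + 450 = 1236.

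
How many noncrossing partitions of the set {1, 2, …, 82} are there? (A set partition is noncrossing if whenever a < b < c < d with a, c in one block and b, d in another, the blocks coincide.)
C_82 = 17526585015616776834735140517915655636396234280

These noncrossing partitions are counted by the Catalan number C_n = (1/(n + 1)) · C(2n, n). For n = 82: C_82 = (1/83) · C(164, 82) = 1454706556296192477283016662986999417820887445240/83 = 17526585015616776834735140517915655636396234280.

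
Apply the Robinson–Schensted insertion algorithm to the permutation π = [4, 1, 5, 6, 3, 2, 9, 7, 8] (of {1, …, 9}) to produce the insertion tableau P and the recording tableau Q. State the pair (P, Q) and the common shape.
P = [1, 2, 6, 7, 8] / [3, 5, 9] / [4];  Q = [1, 3, 4, 7, 9] / [2, 5, 8] / [6];  common shape = (5, 3, 1)

Row-insert the values π_1, π_2, … into P one at a time, bumping the leftmost entry strictly greater than the inserted value down to the next row. The recording tableau Q records, in position (i, j), the step at which that cell was added to P.
  Insert 4 (step 1): P = [4];  Q = [1]
  Insert 1 (step 2): P = [1] / [4];  Q = [1] / [2]
  Insert 5 (step 3): P = [1, 5] / [4];  Q = [1, 3] / [2]
  Insert 6 (step 4): P = [1, 5, 6] / [4];  Q = [1, 3, 4] / [2]
  Insert 3 (step 5): P = [1, 3, 6] / [4, 5];  Q = [1, 3, 4] / [2, 5]
  Insert 2 (step 6): P = [1, 2, 6] / [3, 5] / [4];  Q = [1, 3, 4] / [2, 5] / [6]
  Insert 9 (step 7): P = [1, 2, 6, 9] / [3, 5] / [4];  Q = [1, 3, 4, 7] / [2, 5] / [6]
  Insert 7 (step 8): P = [1, 2, 6, 7] / [3, 5, 9] / [4];  Q = [1, 3, 4, 7] / [2, 5, 8] / [6]
  Insert 8 (step 9): P = [1, 2, 6, 7, 8] / [3, 5, 9] / [4];  Q = [1, 3, 4, 7, 9] / [2, 5, 8] / [6]
Final shape: (5, 3, 1).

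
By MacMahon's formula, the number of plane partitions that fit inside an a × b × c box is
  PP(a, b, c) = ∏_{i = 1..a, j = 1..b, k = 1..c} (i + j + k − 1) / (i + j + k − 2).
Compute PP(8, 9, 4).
PP(8, 9, 4) = 151561524301616

Evaluate the triple product over i = 1..8, j = 1..9, k = 1..4. The factors are (2/1) · (3/2) · (4/3) · (5/4) · (3/2) · (4/3) · (5/4) · (6/5) · … (288 factors total). The numerators and denominators telescope so the product is an integer; carrying out the multiplication exactly gives PP(8, 9, 4) = 151561524301616.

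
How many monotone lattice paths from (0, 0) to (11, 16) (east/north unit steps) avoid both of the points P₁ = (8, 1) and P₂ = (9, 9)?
Number of paths = 11283147

Inclusion–exclusion. Total paths: C(27, 11) = 13037895. Through P₁: C(9, 8)·C(18, 3) = 7344. Through P₂: C(18, 9)·C(9, 2) = 1750320. Since P₁ is strictly southwest of P₂, a monotone path through both must visit P₁ then P₂; paths through both = C(9, 8)·C(9, 1)·C(9, 2) = 2916. Avoid both = 13037895 − 7344 − 1750320 + 2916 = 11283147.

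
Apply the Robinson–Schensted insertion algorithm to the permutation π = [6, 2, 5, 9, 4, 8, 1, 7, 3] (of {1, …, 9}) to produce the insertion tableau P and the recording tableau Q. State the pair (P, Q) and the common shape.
P = [1, 3, 7] / [2, 4] / [5, 8] / [6, 9];  Q = [1, 3, 4] / [2, 6] / [5, 8] / [7, 9];  common shape = (3, 2, 2, 2)

Row-insert the values π_1, π_2, … into P one at a time, bumping the leftmost entry strictly greater than the inserted value down to the next row. The recording tableau Q records, in position (i, j), the step at which that cell was added to P.
  Insert 6 (step 1): P = [6];  Q = [1]
  Insert 2 (step 2): P = [2] / [6];  Q = [1] / [2]
  Insert 5 (step 3): P = [2, 5] / [6];  Q = [1, 3] / [2]
  Insert 9 (step 4): P = [2, 5, 9] / [6];  Q = [1, 3, 4] / [2]
  Insert 4 (step 5): P = [2, 4, 9] / [5] / [6];  Q = [1, 3, 4] / [2] / [5]
  Insert 8 (step 6): P = [2, 4, 8] / [5, 9] / [6];  Q = [1, 3, 4] / [2, 6] / [5]
  Insert 1 (step 7): P = [1, 4, 8] / [2, 9] / [5] / [6];  Q = [1, 3, 4] / [2, 6] / [5] / [7]
  Insert 7 (step 8): P = [1, 4, 7] / [2, 8] / [5, 9] / [6];  Q = [1, 3, 4] / [2, 6] / [5, 8] / [7]
  Insert 3 (step 9): P = [1, 3, 7] / [2, 4] / [5, 8] / [6, 9];  Q = [1, 3, 4] / [2, 6] / [5, 8] / [7, 9]
Final shape: (3, 2, 2, 2).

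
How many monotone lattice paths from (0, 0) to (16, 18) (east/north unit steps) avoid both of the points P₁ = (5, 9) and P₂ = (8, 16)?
Number of paths = 1845420115

Inclusion–exclusion. Total paths: C(34, 16) = 2203961430. Through P₁: C(14, 5)·C(20, 11) = 336255920. Through P₂: C(24, 8)·C(10, 8) = 33096195. Since P₁ is strictly southwest of P₂, a monotone path through both must visit P₁ then P₂; paths through both = C(14, 5)·C(10, 3)·C(10, 8) = 10810800. Avoid both = 2203961430 − 336255920 − 33096195 + 10810800 = 1845420115.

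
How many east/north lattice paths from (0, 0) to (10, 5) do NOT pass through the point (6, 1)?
Number of paths = 2513

Total paths from (0, 0) to (10, 5): C(15, 10) = 3003. Paths through (6, 1): (paths (0, 0) → (6, 1)) × (paths (6, 1) → (10, 5)) = C(7, 6) · C(8, 4) = 7 · 70 = 490. Avoidance count = 3003 − 490 = 2513.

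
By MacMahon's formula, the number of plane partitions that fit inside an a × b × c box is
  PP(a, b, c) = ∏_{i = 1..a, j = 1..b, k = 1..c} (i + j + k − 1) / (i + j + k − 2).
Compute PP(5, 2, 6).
PP(5, 2, 6) = 60984

Evaluate the triple product over i = 1..5, j = 1..2, k = 1..6. The factors are (2/1) · (3/2) · (4/3) · (5/4) · (6/5) · (7/6) · (3/2) · (4/3) · … (60 factors total). The numerators and denominators telescope so the product is an integer; carrying out the multiplication exactly gives PP(5, 2, 6) = 60984.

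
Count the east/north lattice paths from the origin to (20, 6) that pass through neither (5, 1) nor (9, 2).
Number of paths = 103081

Inclusion–exclusion. Total paths: C(26, 20) = 230230. Through P₁: C(6, 5)·C(20, 15) = 93024. Through P₂: C(11, 9)·C(15, 11) = 75075. Since P₁ is strictly southwest of P₂, a monotone path through both must visit P₁ then P₂; paths through both = C(6, 5)·C(5, 4)·C(15, 11) = 40950. Avoid both = 230230 − 93024 − 75075 + 40950 = 103081.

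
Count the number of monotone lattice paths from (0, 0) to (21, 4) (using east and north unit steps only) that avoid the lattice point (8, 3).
Number of paths = 10340

Total paths from (0, 0) to (21, 4): C(25, 21) = 12650. Paths through (8, 3): (paths (0, 0) → (8, 3)) × (paths (8, 3) → (21, 4)) = C(11, 8) · C(14, 13) = 165 · 14 = 2310. Avoidance count = 12650 − 2310 = 10340.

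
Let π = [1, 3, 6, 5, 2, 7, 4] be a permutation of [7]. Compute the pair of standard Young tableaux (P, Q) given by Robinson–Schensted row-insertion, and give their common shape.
P = [1, 2, 4, 7] / [3, 5] / [6];  Q = [1, 2, 3, 6] / [4, 7] / [5];  common shape = (4, 2, 1)

Row-insert the values π_1, π_2, … into P one at a time, bumping the leftmost entry strictly greater than the inserted value down to the next row. The recording tableau Q records, in position (i, j), the step at which that cell was added to P.
  Insert 1 (step 1): P = [1];  Q = [1]
  Insert 3 (step 2): P = [1, 3];  Q = [1, 2]
  Insert 6 (step 3): P = [1, 3, 6];  Q = [1, 2, 3]
  Insert 5 (step 4): P = [1, 3, 5] / [6];  Q = [1, 2, 3] / [4]
  Insert 2 (step 5): P = [1, 2, 5] / [3] / [6];  Q = [1, 2, 3] / [4] / [5]
  Insert 7 (step 6): P = [1, 2, 5, 7] / [3] / [6];  Q = [1, 2, 3, 6] / [4] / [5]
  Insert 4 (step 7): P = [1, 2, 4, 7] / [3, 5] / [6];  Q = [1, 2, 3, 6] / [4, 7] / [5]
Final shape: (4, 2, 1).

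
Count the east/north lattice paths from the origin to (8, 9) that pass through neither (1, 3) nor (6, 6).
Number of paths = 10446

Inclusion–exclusion. Total paths: C(17, 8) = 24310. Through P₁: C(4, 1)·C(13, 7) = 6864. Through P₂: C(12, 6)·C(5, 2) = 9240. Since P₁ is strictly southwest of P₂, a monotone path through both must visit P₁ then P₂; paths through both = C(4, 1)·C(8, 5)·C(5, 2) = 2240. Avoid both = 24310 − 6864 − 9240 + 2240 = 10446.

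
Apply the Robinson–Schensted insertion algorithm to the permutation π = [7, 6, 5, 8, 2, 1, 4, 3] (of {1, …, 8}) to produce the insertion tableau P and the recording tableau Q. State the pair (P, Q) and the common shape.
P = [1, 3] / [2, 4] / [5, 8] / [6] / [7];  Q = [1, 4] / [2, 7] / [3, 8] / [5] / [6];  common shape = (2, 2, 2, 1, 1)

Row-insert the values π_1, π_2, … into P one at a time, bumping the leftmost entry strictly greater than the inserted value down to the next row. The recording tableau Q records, in position (i, j), the step at which that cell was added to P.
  Insert 7 (step 1): P = [7];  Q = [1]
  Insert 6 (step 2): P = [6] / [7];  Q = [1] / [2]
  Insert 5 (step 3): P = [5] / [6] / [7];  Q = [1] / [2] / [3]
  Insert 8 (step 4): P = [5, 8] / [6] / [7];  Q = [1, 4] / [2] / [3]
  Insert 2 (step 5): P = [2, 8] / [5] / [6] / [7];  Q = [1, 4] / [2] / [3] / [5]
  Insert 1 (step 6): P = [1, 8] / [2] / [5] / [6] / [7];  Q = [1, 4] / [2] / [3] / [5] / [6]
  Insert 4 (step 7): P = [1, 4] / [2, 8] / [5] / [6] / [7];  Q = [1, 4] / [2, 7] / [3] / [5] / [6]
  Insert 3 (step 8): P = [1, 3] / [2, 4] / [5, 8] / [6] / [7];  Q = [1, 4] / [2, 7] / [3, 8] / [5] / [6]
Final shape: (2, 2, 2, 1, 1).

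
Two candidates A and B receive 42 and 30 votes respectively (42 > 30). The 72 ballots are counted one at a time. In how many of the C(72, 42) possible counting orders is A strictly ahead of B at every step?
Strict-lead orderings = 27384596126328843248

Total orderings of the 72 votes with 42 for A: C(72, 42) = 164307576757973059488. By the Bertrand ballot formula (Cycle Lemma / reflection principle), the number of orderings in which A is strictly ahead of B throughout is (p − q)/(p + q) · C(p + q, p) = (42 − 30)/(42 + 30) · 164307576757973059488 = 27384596126328843248.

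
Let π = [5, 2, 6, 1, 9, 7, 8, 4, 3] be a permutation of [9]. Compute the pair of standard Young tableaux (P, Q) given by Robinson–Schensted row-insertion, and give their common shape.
P = [1, 3, 7, 8] / [2, 4] / [5, 6] / [9];  Q = [1, 3, 5, 7] / [2, 6] / [4, 8] / [9];  common shape = (4, 2, 2, 1)

Row-insert the values π_1, π_2, … into P one at a time, bumping the leftmost entry strictly greater than the inserted value down to the next row. The recording tableau Q records, in position (i, j), the step at which that cell was added to P.
  Insert 5 (step 1): P = [5];  Q = [1]
  Insert 2 (step 2): P = [2] / [5];  Q = [1] / [2]
  Insert 6 (step 3): P = [2, 6] / [5];  Q = [1, 3] / [2]
  Insert 1 (step 4): P = [1, 6] / [2] / [5];  Q = [1, 3] / [2] / [4]
  Insert 9 (step 5): P = [1, 6, 9] / [2] / [5];  Q = [1, 3, 5] / [2] / [4]
  Insert 7 (step 6): P = [1, 6, 7] / [2, 9] / [5];  Q = [1, 3, 5] / [2, 6] / [4]
  Insert 8 (step 7): P = [1, 6, 7, 8] / [2, 9] / [5];  Q = [1, 3, 5, 7] / [2, 6] / [4]
  Insert 4 (step 8): P = [1, 4, 7, 8] / [2, 6] / [5, 9];  Q = [1, 3, 5, 7] / [2, 6] / [4, 8]
  Insert 3 (step 9): P = [1, 3, 7, 8] / [2, 4] / [5, 6] / [9];  Q = [1, 3, 5, 7] / [2, 6] / [4, 8] / [9]
Final shape: (4, 2, 2, 1).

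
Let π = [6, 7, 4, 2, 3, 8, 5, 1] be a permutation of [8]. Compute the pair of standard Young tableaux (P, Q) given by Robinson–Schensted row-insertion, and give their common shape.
P = [1, 3, 5] / [2, 7, 8] / [4] / [6];  Q = [1, 2, 6] / [3, 5, 7] / [4] / [8];  common shape = (3, 3, 1, 1)

Row-insert the values π_1, π_2, … into P one at a time, bumping the leftmost entry strictly greater than the inserted value down to the next row. The recording tableau Q records, in position (i, j), the step at which that cell was added to P.
  Insert 6 (step 1): P = [6];  Q = [1]
  Insert 7 (step 2): P = [6, 7];  Q = [1, 2]
  Insert 4 (step 3): P = [4, 7] / [6];  Q = [1, 2] / [3]
  Insert 2 (step 4): P = [2, 7] / [4] / [6];  Q = [1, 2] / [3] / [4]
  Insert 3 (step 5): P = [2, 3] / [4, 7] / [6];  Q = [1, 2] / [3, 5] / [4]
  Insert 8 (step 6): P = [2, 3, 8] / [4, 7] / [6];  Q = [1, 2, 6] / [3, 5] / [4]
  Insert 5 (step 7): P = [2, 3, 5] / [4, 7, 8] / [6];  Q = [1, 2, 6] / [3, 5, 7] / [4]
  Insert 1 (step 8): P = [1, 3, 5] / [2, 7, 8] / [4] / [6];  Q = [1, 2, 6] / [3, 5, 7] / [4] / [8]
Final shape: (3, 3, 1, 1).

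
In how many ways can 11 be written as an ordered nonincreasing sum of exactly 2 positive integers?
p(11, 2 parts) = 5

Partitions of n into exactly k parts ↔ partitions of n − k into at most k parts (subtract 1 from each part). For n = 11, k = 2, the partitions are: 10+1, 9+2, 8+3, 7+4, 6+5. Count = 5.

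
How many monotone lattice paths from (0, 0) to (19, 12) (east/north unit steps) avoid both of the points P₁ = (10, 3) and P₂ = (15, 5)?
Number of paths = 124080865

Inclusion–exclusion. Total paths: C(31, 19) = 141120525. Through P₁: C(13, 10)·C(18, 9) = 13905320. Through P₂: C(20, 15)·C(11, 4) = 5116320. Since P₁ is strictly southwest of P₂, a monotone path through both must visit P₁ then P₂; paths through both = C(13, 10)·C(7, 5)·C(11, 4) = 1981980. Avoid both = 141120525 − 13905320 − 5116320 + 1981980 = 124080865.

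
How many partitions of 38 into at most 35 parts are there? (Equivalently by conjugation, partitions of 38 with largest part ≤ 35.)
p(38, parts ≤ 35) = 26011

Use the recurrence p(n, m) = p(n, m−1) + p(n−m, m): either the largest part is < m (count p(n, m−1)) or the largest part is exactly m (remove one copy of m, count p(n−m, m)). With p(0, ·) = 1 this gives p(38, parts ≤ 35) = 26011. (By conjugating Young diagrams, this also counts partitions of 38 into at most 35 parts.)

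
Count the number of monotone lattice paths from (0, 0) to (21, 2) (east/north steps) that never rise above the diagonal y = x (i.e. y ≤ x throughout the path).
Number of paths = 230

By the reflection principle (André's argument), the number of monotone paths to (21, 2) with n ≤ m that never go above y = x is C(23, 21) − C(23, 22) = 253 − 23 = 230.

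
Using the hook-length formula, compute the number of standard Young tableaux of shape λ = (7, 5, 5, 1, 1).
# SYT of shape (7, 5, 5, 1, 1) = 10203570

Hook-length formula: f^λ = n! / Π hook(c), product over all cells c of the Young diagram. For λ = (7, 5, 5, 1, 1), n = 19 boxes. Hook lengths by row (left-to-right, top-to-bottom): [11, 8, 7, 6, 5, 2, 1]; [8, 5, 4, 3, 2]; [7, 4, 3, 2, 1]; [2]; [1]. Product of hooks = 11921817600. So f^λ = 19! / 11921817600 = 121645100408832000 / 11921817600 = 10203570.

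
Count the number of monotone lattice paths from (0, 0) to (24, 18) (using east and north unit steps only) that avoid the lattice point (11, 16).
Number of paths = 352328142075

Total paths from (0, 0) to (24, 18): C(42, 24) = 353697121050. Paths through (11, 16): (paths (0, 0) → (11, 16)) × (paths (11, 16) → (24, 18)) = C(27, 11) · C(15, 13) = 13037895 · 105 = 1368978975. Avoidance count = 353697121050 − 1368978975 = 352328142075.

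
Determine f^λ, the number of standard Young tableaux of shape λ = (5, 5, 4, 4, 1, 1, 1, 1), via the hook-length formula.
# SYT of shape (5, 5, 4, 4, 1, 1, 1, 1) = 678978300

Hook-length formula: f^λ = n! / Π hook(c), product over all cells c of the Young diagram. For λ = (5, 5, 4, 4, 1, 1, 1, 1), n = 22 boxes. Hook lengths by row (left-to-right, top-to-bottom): [12, 7, 6, 5, 2]; [11, 6, 5, 4, 1]; [9, 4, 3, 2]; [8, 3, 2, 1]; [4]; [3]; [2]; [1]. Product of hooks = 1655429529600. So f^λ = 22! / 1655429529600 = 1124000727777607680000 / 1655429529600 = 678978300.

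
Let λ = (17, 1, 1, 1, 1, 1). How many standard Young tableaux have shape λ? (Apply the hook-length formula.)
# SYT of shape (17, 1, 1, 1, 1, 1) = 20349

Hook-length formula: f^λ = n! / Π hook(c), product over all cells c of the Young diagram. For λ = (17, 1, 1, 1, 1, 1), n = 22 boxes. Hook lengths by row (left-to-right, top-to-bottom): [22, 16, 15, 14, 13, 12, 11, 10, 9, 8, 7, 6, 5, 4, 3, 2, 1]; [5]; [4]; [3]; [2]; [1]. Product of hooks = 55236165304320000. So f^λ = 22! / 55236165304320000 = 1124000727777607680000 / 55236165304320000 = 20349.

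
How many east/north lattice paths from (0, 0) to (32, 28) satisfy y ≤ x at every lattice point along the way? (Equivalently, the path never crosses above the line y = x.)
Number of paths = 15715143261459775

By the reflection principle (André's argument), the number of monotone paths to (32, 28) with n ≤ m that never go above y = x is C(60, 32) − C(60, 33) = 103719945525634515 − 88004802264174740 = 15715143261459775.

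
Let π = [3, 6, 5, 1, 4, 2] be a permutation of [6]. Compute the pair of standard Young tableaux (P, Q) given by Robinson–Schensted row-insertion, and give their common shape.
P = [1, 2] / [3, 4] / [5] / [6];  Q = [1, 2] / [3, 5] / [4] / [6];  common shape = (2, 2, 1, 1)

Row-insert the values π_1, π_2, … into P one at a time, bumping the leftmost entry strictly greater than the inserted value down to the next row. The recording tableau Q records, in position (i, j), the step at which that cell was added to P.
  Insert 3 (step 1): P = [3];  Q = [1]
  Insert 6 (step 2): P = [3, 6];  Q = [1, 2]
  Insert 5 (step 3): P = [3, 5] / [6];  Q = [1, 2] / [3]
  Insert 1 (step 4): P = [1, 5] / [3] / [6];  Q = [1, 2] / [3] / [4]
  Insert 4 (step 5): P = [1, 4] / [3, 5] / [6];  Q = [1, 2] / [3, 5] / [4]
  Insert 2 (step 6): P = [1, 2] / [3, 4] / [5] / [6];  Q = [1, 2] / [3, 5] / [4] / [6]
Final shape: (2, 2, 1, 1).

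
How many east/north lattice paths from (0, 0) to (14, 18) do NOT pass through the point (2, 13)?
Number of paths = 470785860

Total paths from (0, 0) to (14, 18): C(32, 14) = 471435600. Paths through (2, 13): (paths (0, 0) → (2, 13)) × (paths (2, 13) → (14, 18)) = C(15, 2) · C(17, 12) = 105 · 6188 = 649740. Avoidance count = 471435600 − 649740 = 470785860.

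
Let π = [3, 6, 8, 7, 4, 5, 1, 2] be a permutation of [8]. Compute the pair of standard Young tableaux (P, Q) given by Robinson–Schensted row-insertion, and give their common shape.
P = [1, 2, 5] / [3, 4] / [6, 7] / [8];  Q = [1, 2, 3] / [4, 6] / [5, 8] / [7];  common shape = (3, 2, 2, 1)

Row-insert the values π_1, π_2, … into P one at a time, bumping the leftmost entry strictly greater than the inserted value down to the next row. The recording tableau Q records, in position (i, j), the step at which that cell was added to P.
  Insert 3 (step 1): P = [3];  Q = [1]
  Insert 6 (step 2): P = [3, 6];  Q = [1, 2]
  Insert 8 (step 3): P = [3, 6, 8];  Q = [1, 2, 3]
  Insert 7 (step 4): P = [3, 6, 7] / [8];  Q = [1, 2, 3] / [4]
  Insert 4 (step 5): P = [3, 4, 7] / [6] / [8];  Q = [1, 2, 3] / [4] / [5]
  Insert 5 (step 6): P = [3, 4, 5] / [6, 7] / [8];  Q = [1, 2, 3] / [4, 6] / [5]
  Insert 1 (step 7): P = [1, 4, 5] / [3, 7] / [6] / [8];  Q = [1, 2, 3] / [4, 6] / [5] / [7]
  Insert 2 (step 8): P = [1, 2, 5] / [3, 4] / [6, 7] / [8];  Q = [1, 2, 3] / [4, 6] / [5, 8] / [7]
Final shape: (3, 2, 2, 1).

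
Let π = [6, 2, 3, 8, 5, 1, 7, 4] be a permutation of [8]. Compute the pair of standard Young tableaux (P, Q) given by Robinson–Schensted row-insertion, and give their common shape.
P = [1, 3, 4, 7] / [2, 5] / [6, 8];  Q = [1, 3, 4, 7] / [2, 5] / [6, 8];  common shape = (4, 2, 2)

Row-insert the values π_1, π_2, … into P one at a time, bumping the leftmost entry strictly greater than the inserted value down to the next row. The recording tableau Q records, in position (i, j), the step at which that cell was added to P.
  Insert 6 (step 1): P = [6];  Q = [1]
  Insert 2 (step 2): P = [2] / [6];  Q = [1] / [2]
  Insert 3 (step 3): P = [2, 3] / [6];  Q = [1, 3] / [2]
  Insert 8 (step 4): P = [2, 3, 8] / [6];  Q = [1, 3, 4] / [2]
  Insert 5 (step 5): P = [2, 3, 5] / [6, 8];  Q = [1, 3, 4] / [2, 5]
  Insert 1 (step 6): P = [1, 3, 5] / [2, 8] / [6];  Q = [1, 3, 4] / [2, 5] / [6]
  Insert 7 (step 7): P = [1, 3, 5, 7] / [2, 8] / [6];  Q = [1, 3, 4, 7] / [2, 5] / [6]
  Insert 4 (step 8): P = [1, 3, 4, 7] / [2, 5] / [6, 8];  Q = [1, 3, 4, 7] / [2, 5] / [6, 8]
Final shape: (4, 2, 2).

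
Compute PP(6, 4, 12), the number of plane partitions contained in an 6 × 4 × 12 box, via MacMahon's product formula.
PP(6, 4, 12) = 64344818940480

Evaluate the triple product over i = 1..6, j = 1..4, k = 1..12. The factors are (2/1) · (3/2) · (4/3) · (5/4) · (6/5) · (7/6) · (8/7) · (9/8) · … (288 factors total). The numerators and denominators telescope so the product is an integer; carrying out the multiplication exactly gives PP(6, 4, 12) = 64344818940480.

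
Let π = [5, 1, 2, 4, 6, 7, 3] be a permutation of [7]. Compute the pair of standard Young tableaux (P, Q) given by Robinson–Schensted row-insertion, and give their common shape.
P = [1, 2, 3, 6, 7] / [4] / [5];  Q = [1, 3, 4, 5, 6] / [2] / [7];  common shape = (5, 1, 1)

Row-insert the values π_1, π_2, … into P one at a time, bumping the leftmost entry strictly greater than the inserted value down to the next row. The recording tableau Q records, in position (i, j), the step at which that cell was added to P.
  Insert 5 (step 1): P = [5];  Q = [1]
  Insert 1 (step 2): P = [1] / [5];  Q = [1] / [2]
  Insert 2 (step 3): P = [1, 2] / [5];  Q = [1, 3] / [2]
  Insert 4 (step 4): P = [1, 2, 4] / [5];  Q = [1, 3, 4] / [2]
  Insert 6 (step 5): P = [1, 2, 4, 6] / [5];  Q = [1, 3, 4, 5] / [2]
  Insert 7 (step 6): P = [1, 2, 4, 6, 7] / [5];  Q = [1, 3, 4, 5, 6] / [2]
  Insert 3 (step 7): P = [1, 2, 3, 6, 7] / [4] / [5];  Q = [1, 3, 4, 5, 6] / [2] / [7]
Final shape: (5, 1, 1).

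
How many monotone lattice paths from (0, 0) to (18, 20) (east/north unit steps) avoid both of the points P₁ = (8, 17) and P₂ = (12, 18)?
Number of paths = 30998280360

Inclusion–exclusion. Total paths: C(38, 18) = 33578000610. Through P₁: C(25, 8)·C(13, 10) = 309330450. Through P₂: C(30, 12)·C(8, 6) = 2421810300. Since P₁ is strictly southwest of P₂, a monotone path through both must visit P₁ then P₂; paths through both = C(25, 8)·C(5, 4)·C(8, 6) = 151420500. Avoid both = 33578000610 − 309330450 − 2421810300 + 151420500 = 30998280360.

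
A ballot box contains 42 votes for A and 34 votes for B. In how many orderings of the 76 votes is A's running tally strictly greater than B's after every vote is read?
Strict-lead orderings = 478474604130676679400

Total orderings of the 76 votes with 42 for A: C(76, 42) = 4545508739241428454300. By the Bertrand ballot formula (Cycle Lemma / reflection principle), the number of orderings in which A is strictly ahead of B throughout is (p − q)/(p + q) · C(p + q, p) = (42 − 34)/(42 + 34) · 4545508739241428454300 = 478474604130676679400.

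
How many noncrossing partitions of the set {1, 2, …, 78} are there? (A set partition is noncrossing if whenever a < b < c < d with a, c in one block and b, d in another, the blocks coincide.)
C_78 = 73745243611532458459690151854647329239335600

These noncrossing partitions are counted by the Catalan number C_n = (1/(n + 1)) · C(2n, n). For n = 78: C_78 = (1/79) · C(156, 78) = 5825874245311064218315521996517139009907512400/79 = 73745243611532458459690151854647329239335600.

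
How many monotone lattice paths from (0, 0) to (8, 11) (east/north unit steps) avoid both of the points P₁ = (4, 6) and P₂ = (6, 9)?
Number of paths = 31692

Inclusion–exclusion. Total paths: C(19, 8) = 75582. Through P₁: C(10, 4)·C(9, 4) = 26460. Through P₂: C(15, 6)·C(4, 2) = 30030. Since P₁ is strictly southwest of P₂, a monotone path through both must visit P₁ then P₂; paths through both = C(10, 4)·C(5, 2)·C(4, 2) = 12600. Avoid both = 75582 − 26460 − 30030 + 12600 = 31692.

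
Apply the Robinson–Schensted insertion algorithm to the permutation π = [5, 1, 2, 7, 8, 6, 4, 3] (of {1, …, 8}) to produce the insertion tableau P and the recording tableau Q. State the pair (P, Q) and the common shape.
P = [1, 2, 3, 8] / [4, 6] / [5] / [7];  Q = [1, 3, 4, 5] / [2, 6] / [7] / [8];  common shape = (4, 2, 1, 1)

Row-insert the values π_1, π_2, … into P one at a time, bumping the leftmost entry strictly greater than the inserted value down to the next row. The recording tableau Q records, in position (i, j), the step at which that cell was added to P.
  Insert 5 (step 1): P = [5];  Q = [1]
  Insert 1 (step 2): P = [1] / [5];  Q = [1] / [2]
  Insert 2 (step 3): P = [1, 2] / [5];  Q = [1, 3] / [2]
  Insert 7 (step 4): P = [1, 2, 7] / [5];  Q = [1, 3, 4] / [2]
  Insert 8 (step 5): P = [1, 2, 7, 8] / [5];  Q = [1, 3, 4, 5] / [2]
  Insert 6 (step 6): P = [1, 2, 6, 8] / [5, 7];  Q = [1, 3, 4, 5] / [2, 6]
  Insert 4 (step 7): P = [1, 2, 4, 8] / [5, 6] / [7];  Q = [1, 3, 4, 5] / [2, 6] / [7]
  Insert 3 (step 8): P = [1, 2, 3, 8] / [4, 6] / [5] / [7];  Q = [1, 3, 4, 5] / [2, 6] / [7] / [8]
Final shape: (4, 2, 1, 1).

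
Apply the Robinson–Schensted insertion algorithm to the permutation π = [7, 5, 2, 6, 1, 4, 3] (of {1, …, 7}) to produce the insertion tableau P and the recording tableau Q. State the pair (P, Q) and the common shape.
P = [1, 3] / [2, 4] / [5, 6] / [7];  Q = [1, 4] / [2, 6] / [3, 7] / [5];  common shape = (2, 2, 2, 1)

Row-insert the values π_1, π_2, … into P one at a time, bumping the leftmost entry strictly greater than the inserted value down to the next row. The recording tableau Q records, in position (i, j), the step at which that cell was added to P.
  Insert 7 (step 1): P = [7];  Q = [1]
  Insert 5 (step 2): P = [5] / [7];  Q = [1] / [2]
  Insert 2 (step 3): P = [2] / [5] / [7];  Q = [1] / [2] / [3]
  Insert 6 (step 4): P = [2, 6] / [5] / [7];  Q = [1, 4] / [2] / [3]
  Insert 1 (step 5): P = [1, 6] / [2] / [5] / [7];  Q = [1, 4] / [2] / [3] / [5]
  Insert 4 (step 6): P = [1, 4] / [2, 6] / [5] / [7];  Q = [1, 4] / [2, 6] / [3] / [5]
  Insert 3 (step 7): P = [1, 3] / [2, 4] / [5, 6] / [7];  Q = [1, 4] / [2, 6] / [3, 7] / [5]
Final shape: (2, 2, 2, 1).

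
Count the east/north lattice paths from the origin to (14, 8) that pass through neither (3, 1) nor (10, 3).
Number of paths = 174582

Inclusion–exclusion. Total paths: C(22, 14) = 319770. Through P₁: C(4, 3)·C(18, 11) = 127296. Through P₂: C(13, 10)·C(9, 4) = 36036. Since P₁ is strictly southwest of P₂, a monotone path through both must visit P₁ then P₂; paths through both = C(4, 3)·C(9, 7)·C(9, 4) = 18144. Avoid both = 319770 − 127296 − 36036 + 18144 = 174582.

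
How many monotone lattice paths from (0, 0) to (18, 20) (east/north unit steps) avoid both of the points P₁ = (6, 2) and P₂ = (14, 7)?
Number of paths = 30965209590

Inclusion–exclusion. Total paths: C(38, 18) = 33578000610. Through P₁: C(8, 6)·C(30, 12) = 2421810300. Through P₂: C(21, 14)·C(17, 4) = 276746400. Since P₁ is strictly southwest of P₂, a monotone path through both must visit P₁ then P₂; paths through both = C(8, 6)·C(13, 8)·C(17, 4) = 85765680. Avoid both = 33578000610 − 2421810300 − 276746400 + 85765680 = 30965209590.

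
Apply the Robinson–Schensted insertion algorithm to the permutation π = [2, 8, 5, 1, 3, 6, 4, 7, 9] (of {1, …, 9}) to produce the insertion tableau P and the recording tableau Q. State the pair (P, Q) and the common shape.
P = [1, 3, 4, 7, 9] / [2, 5, 6] / [8];  Q = [1, 2, 6, 8, 9] / [3, 5, 7] / [4];  common shape = (5, 3, 1)

Row-insert the values π_1, π_2, … into P one at a time, bumping the leftmost entry strictly greater than the inserted value down to the next row. The recording tableau Q records, in position (i, j), the step at which that cell was added to P.
  Insert 2 (step 1): P = [2];  Q = [1]
  Insert 8 (step 2): P = [2, 8];  Q = [1, 2]
  Insert 5 (step 3): P = [2, 5] / [8];  Q = [1, 2] / [3]
  Insert 1 (step 4): P = [1, 5] / [2] / [8];  Q = [1, 2] / [3] / [4]
  Insert 3 (step 5): P = [1, 3] / [2, 5] / [8];  Q = [1, 2] / [3, 5] / [4]
  Insert 6 (step 6): P = [1, 3, 6] / [2, 5] / [8];  Q = [1, 2, 6] / [3, 5] / [4]
  Insert 4 (step 7): P = [1, 3, 4] / [2, 5, 6] / [8];  Q = [1, 2, 6] / [3, 5, 7] / [4]
  Insert 7 (step 8): P = [1, 3, 4, 7] / [2, 5, 6] / [8];  Q = [1, 2, 6, 8] / [3, 5, 7] / [4]
  Insert 9 (step 9): P = [1, 3, 4, 7, 9] / [2, 5, 6] / [8];  Q = [1, 2, 6, 8, 9] / [3, 5, 7] / [4]
Final shape: (5, 3, 1).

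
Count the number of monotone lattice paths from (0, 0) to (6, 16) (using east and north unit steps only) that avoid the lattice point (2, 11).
Number of paths = 64785

Total paths from (0, 0) to (6, 16): C(22, 6) = 74613. Paths through (2, 11): (paths (0, 0) → (2, 11)) × (paths (2, 11) → (6, 16)) = C(13, 2) · C(9, 4) = 78 · 126 = 9828. Avoidance count = 74613 − 9828 = 64785.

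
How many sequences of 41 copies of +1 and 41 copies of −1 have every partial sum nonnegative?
C_41 = 10113918591637898134020

These ballot sequences are counted by the Catalan number C_n = (1/(n + 1)) · C(2n, n). For n = 41: C_41 = (1/42) · C(82, 41) = 424784580848791721628840/42 = 10113918591637898134020.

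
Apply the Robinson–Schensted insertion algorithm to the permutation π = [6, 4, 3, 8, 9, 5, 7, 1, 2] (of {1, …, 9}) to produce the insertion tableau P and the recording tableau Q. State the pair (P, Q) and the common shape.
P = [1, 2, 7] / [3, 5, 9] / [4, 8] / [6];  Q = [1, 4, 5] / [2, 6, 7] / [3, 9] / [8];  common shape = (3, 3, 2, 1)

Row-insert the values π_1, π_2, … into P one at a time, bumping the leftmost entry strictly greater than the inserted value down to the next row. The recording tableau Q records, in position (i, j), the step at which that cell was added to P.
  Insert 6 (step 1): P = [6];  Q = [1]
  Insert 4 (step 2): P = [4] / [6];  Q = [1] / [2]
  Insert 3 (step 3): P = [3] / [4] / [6];  Q = [1] / [2] / [3]
  Insert 8 (step 4): P = [3, 8] / [4] / [6];  Q = [1, 4] / [2] / [3]
  Insert 9 (step 5): P = [3, 8, 9] / [4] / [6];  Q = [1, 4, 5] / [2] / [3]
  Insert 5 (step 6): P = [3, 5, 9] / [4, 8] / [6];  Q = [1, 4, 5] / [2, 6] / [3]
  Insert 7 (step 7): P = [3, 5, 7] / [4, 8, 9] / [6];  Q = [1, 4, 5] / [2, 6, 7] / [3]
  Insert 1 (step 8): P = [1, 5, 7] / [3, 8, 9] / [4] / [6];  Q = [1, 4, 5] / [2, 6, 7] / [3] / [8]
  Insert 2 (step 9): P = [1, 2, 7] / [3, 5, 9] / [4, 8] / [6];  Q = [1, 4, 5] / [2, 6, 7] / [3, 9] / [8]
Final shape: (3, 3, 2, 1).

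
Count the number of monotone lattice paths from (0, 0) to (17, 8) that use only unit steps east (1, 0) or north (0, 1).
Number of paths = 1081575

A monotone lattice path from (0, 0) to (17, 8) consists of 17 east steps and 8 north steps in some order, so it is determined by which 17 of the 25 steps are east. The count is C(25, 17) = 1081575.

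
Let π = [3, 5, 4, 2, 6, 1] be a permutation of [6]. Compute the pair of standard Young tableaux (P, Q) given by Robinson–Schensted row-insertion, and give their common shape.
P = [1, 4, 6] / [2] / [3] / [5];  Q = [1, 2, 5] / [3] / [4] / [6];  common shape = (3, 1, 1, 1)

Row-insert the values π_1, π_2, … into P one at a time, bumping the leftmost entry strictly greater than the inserted value down to the next row. The recording tableau Q records, in position (i, j), the step at which that cell was added to P.
  Insert 3 (step 1): P = [3];  Q = [1]
  Insert 5 (step 2): P = [3, 5];  Q = [1, 2]
  Insert 4 (step 3): P = [3, 4] / [5];  Q = [1, 2] / [3]
  Insert 2 (step 4): P = [2, 4] / [3] / [5];  Q = [1, 2] / [3] / [4]
  Insert 6 (step 5): P = [2, 4, 6] / [3] / [5];  Q = [1, 2, 5] / [3] / [4]
  Insert 1 (step 6): P = [1, 4, 6] / [2] / [3] / [5];  Q = [1, 2, 5] / [3] / [4] / [6]
Final shape: (3, 1, 1, 1).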